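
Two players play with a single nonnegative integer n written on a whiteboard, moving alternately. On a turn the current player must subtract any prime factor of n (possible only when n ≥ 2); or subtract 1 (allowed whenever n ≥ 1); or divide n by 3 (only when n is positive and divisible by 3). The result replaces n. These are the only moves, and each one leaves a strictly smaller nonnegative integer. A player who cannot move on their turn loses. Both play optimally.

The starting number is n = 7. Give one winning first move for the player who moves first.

Move to 0.

Compute win/loss labels from the base case upward. A position with no move is L. Any other position is W if it can reach an L in one move, else L.
n=0: no move → L
n=1: →0(L), so W
n=2: →0(L), so W
n=3: →0(L), so W
n=4: →2(W), 3(W) — all W, so L
n=5: →0(L), so W
n=6: →4(L), so W
n=7: →0(L), so W
From 7, the L positions reachable in one move are: 0.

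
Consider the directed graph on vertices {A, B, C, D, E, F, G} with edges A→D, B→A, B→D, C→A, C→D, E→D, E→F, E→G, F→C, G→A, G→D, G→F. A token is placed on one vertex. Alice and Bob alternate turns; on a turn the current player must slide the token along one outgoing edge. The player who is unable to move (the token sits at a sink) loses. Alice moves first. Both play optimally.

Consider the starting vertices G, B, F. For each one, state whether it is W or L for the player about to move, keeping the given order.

Label each position W (a win for the player to move) or L (a loss). A position with no legal move is L; any other position is W exactly when some move reaches an L, and L when every move reaches a W.
Every edge goes from a vertex to one that appears earlier in the order D, A, C, B, F, G, E, so processing vertices in that order labels each vertex after all of its successors.
D: no outgoing edge → L
A: reaches L-position D → W
C: reaches L-position D → W
B: reaches L-position D → W
F: only reaches C(W), which is W → L
G: reaches L-position F → W
E: reaches L-position F → W

G: W, B: W, F: L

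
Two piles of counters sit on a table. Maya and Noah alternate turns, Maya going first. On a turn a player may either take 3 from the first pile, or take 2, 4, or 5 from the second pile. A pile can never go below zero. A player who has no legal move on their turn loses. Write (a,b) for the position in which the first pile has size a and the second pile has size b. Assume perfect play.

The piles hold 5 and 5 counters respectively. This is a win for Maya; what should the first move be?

Classify positions by backward induction: terminal positions (no move available) are L. From any other position, the mover wins iff some move reaches an L.
No move ever increases a pile, so every position that can arise here has a ≤ 5 and b ≤ 5; it is enough to label the cells with 0 ≤ a ≤ 5 and 0 ≤ b ≤ 5.
Every move lowers a or b (never raises either), so fill the grid row by row in increasing a, and left to right within a row: each cell's successors are then already labelled.
      b=0  b=1  b=2  b=3  b=4  b=5
a=0:    L    L    W    W    W    W
a=1:    L    L    W    W    W    W
a=2:    L    L    W    W    W    W
a=3:    W    W    L    L    W    W
a=4:    W    W    L    L    W    W
a=5:    W    W    L    L    W    W
Cells with no legal move (terminal, hence L): (0,0), (0,1), (1,0), (1,1), (2,0), (2,1).
The remaining L cells, each justified by listing all of its moves:
(3,2): only reaches (0,2)(W), (3,0)(W), all W → L
(3,3): only reaches (0,3)(W), (3,1)(W), all W → L
(4,2): only reaches (1,2)(W), (4,0)(W), all W → L
(4,3): only reaches (1,3)(W), (4,1)(W), all W → L
(5,2): only reaches (2,2)(W), (5,0)(W), all W → L
(5,3): only reaches (2,3)(W), (5,1)(W), all W → L
Every other cell has at least one move into one of the L cells above, so it is W.
From (5,5), the L positions reachable in one move are: (5,3).

Move to (5,3).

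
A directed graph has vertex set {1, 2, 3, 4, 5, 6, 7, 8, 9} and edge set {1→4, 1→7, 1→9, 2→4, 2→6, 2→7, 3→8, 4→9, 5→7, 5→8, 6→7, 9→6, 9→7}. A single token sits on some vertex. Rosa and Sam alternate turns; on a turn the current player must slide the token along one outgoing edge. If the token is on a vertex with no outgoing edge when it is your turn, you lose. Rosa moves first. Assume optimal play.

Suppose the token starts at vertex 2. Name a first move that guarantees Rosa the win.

Move to 4.

Use the standard recursion: the mover loses at a terminal position; elsewhere, the mover wins exactly when some move hands the opponent an L position.
Every edge goes from a vertex to one that appears earlier in the order 7, 8, 3, 6, 9, 5, 4, 1, 2, so processing vertices in that order labels each vertex after all of its successors.
7: no outgoing edge → L
8: no outgoing edge → L
3: can move to 8, which is L ⇒ W
6: can move to 7, which is L ⇒ W
9: can move to 7, which is L ⇒ W
5: can move to 8, which is L ⇒ W
4: the only move is to 9(W), a W ⇒ L
1: can move to 4, which is L ⇒ W
2: can move to 4, which is L ⇒ W
From 2, the L positions reachable in one move are: 4, 7. Any move reaching one of these is winning.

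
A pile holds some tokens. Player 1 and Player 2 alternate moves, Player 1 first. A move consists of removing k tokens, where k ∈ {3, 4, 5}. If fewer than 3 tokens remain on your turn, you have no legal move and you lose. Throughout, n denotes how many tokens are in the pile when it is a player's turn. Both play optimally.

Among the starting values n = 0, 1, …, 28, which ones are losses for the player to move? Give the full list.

Classify positions by backward induction: terminal positions (no move available) are L. From any other position, the mover wins iff some move reaches an L.
n=0: no move → L
n=1: no move → L
n=2: no move → L
n=3: →0(L), so W
n=4: →1(L), so W
n=5: →2(L), so W
n=6: →2(L), so W
n=7: →2(L), so W
n=8: →5(W), 4(W), 3(W) — all W, so L
n=9: →6(W), 5(W), 4(W) — all W, so L
n=10: →7(W), 6(W), 5(W) — all W, so L
n=11: →8(L), so W
n=12: →9(L), so W
n=13: →10(L), so W
n=14: →10(L), so W
n=15: →10(L), so W
n=16: →13(W), 12(W), 11(W) — all W, so L
n=17: →14(W), 13(W), 12(W) — all W, so L
n=18: →15(W), 14(W), 13(W) — all W, so L
n=19: →16(L), so W
n=20: →17(L), so W
n=21: →18(L), so W
n=22: →18(L), so W
n=23: →18(L), so W
n=24: →21(W), 20(W), 19(W) — all W, so L
n=25: →22(W), 21(W), 20(W) — all W, so L
n=26: →23(W), 22(W), 21(W) — all W, so L
n=27: →24(L), so W
n=28: →25(L), so W
Reading off the rows marked L gives the requested list; there are 12 such values of n.

0, 1, 2, 8, 9, 10, 16, 17, 18, 24, 25, 26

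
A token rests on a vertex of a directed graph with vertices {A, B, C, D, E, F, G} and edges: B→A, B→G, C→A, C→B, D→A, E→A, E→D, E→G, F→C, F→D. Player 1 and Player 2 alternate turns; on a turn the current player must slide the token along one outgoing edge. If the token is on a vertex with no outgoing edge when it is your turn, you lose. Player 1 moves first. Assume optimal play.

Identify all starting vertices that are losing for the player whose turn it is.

A, F, G

Label each position W (a win for the player to move) or L (a loss). A position with no legal move is L; any other position is W exactly when some move reaches an L, and L when every move reaches a W.
Every edge goes from a vertex to one that appears earlier in the order A, G, B, D, E, C, F, so processing vertices in that order labels each vertex after all of its successors.
A: no outgoing edge → L
G: no outgoing edge → L
B: W (go to G, an L position)
D: W (go to A, an L position)
E: W (go to G, an L position)
C: W (go to A, an L position)
F: L (options C(W), D(W) are all W)
Reading off the rows marked L gives the requested list; there are 3 such vertices.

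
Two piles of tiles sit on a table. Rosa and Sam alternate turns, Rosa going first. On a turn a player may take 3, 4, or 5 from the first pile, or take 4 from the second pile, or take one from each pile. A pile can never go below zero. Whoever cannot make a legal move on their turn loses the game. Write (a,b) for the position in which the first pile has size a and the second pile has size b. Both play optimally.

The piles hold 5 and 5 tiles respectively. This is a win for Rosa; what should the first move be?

Compute win/loss labels from the base case upward. A position with no move is L. Any other position is W if it can reach an L in one move, else L.
No move ever increases a pile, so every position that can arise here has a ≤ 5 and b ≤ 5; it is enough to label the cells with 0 ≤ a ≤ 5 and 0 ≤ b ≤ 5.
Every move lowers a or b (never raises either), so fill the grid row by row in increasing a, and left to right within a row: each cell's successors are then already labelled.
      b=0  b=1  b=2  b=3  b=4  b=5
a=0:    L    L    L    L    W    W
a=1:    L    W    W    W    W    L
a=2:    L    W    L    L    W    L
a=3:    W    W    W    W    W    L
a=4:    W    W    W    W    L    W
a=5:    W    W    W    W    L    W
Cells with no legal move (terminal, hence L): (0,0), (0,1), (0,2), (0,3), (1,0), (2,0).
The remaining L cells, each justified by listing all of its moves:
(1,5): only reaches (1,1)(W), (0,4)(W), all W → L
(2,2): only reaches (1,1)(W), which is W → L
(2,3): only reaches (1,2)(W), which is W → L
(2,5): only reaches (2,1)(W), (1,4)(W), all W → L
(3,5): only reaches (0,5)(W), (3,1)(W), (2,4)(W), all W → L
(4,4): only reaches (1,4)(W), (0,4)(W), (4,0)(W), (3,3)(W), all W → L
(5,4): only reaches (2,4)(W), (1,4)(W), (0,4)(W), (5,0)(W), (4,3)(W), all W → L
Every other cell has at least one move into one of the L cells above, so it is W.
From (5,5), the L positions reachable in one move are: (2,5), (1,5), (4,4). Any move reaching one of these is winning.

Move to (2,5).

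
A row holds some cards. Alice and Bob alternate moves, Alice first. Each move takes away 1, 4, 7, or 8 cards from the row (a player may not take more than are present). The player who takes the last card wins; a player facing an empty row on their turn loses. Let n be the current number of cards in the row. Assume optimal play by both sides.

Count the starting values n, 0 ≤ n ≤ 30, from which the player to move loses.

Use the standard recursion: the mover loses at a terminal position; elsewhere, the mover wins exactly when some move hands the opponent an L position.
n=0: no move → L
n=1: can move to 0, which is L ⇒ W
n=2: the only move is to 1(W), a W ⇒ L
n=3: can move to 2, which is L ⇒ W
n=4: can move to 0, which is L ⇒ W
n=5: moves to 4(W), 1(W); every one is W ⇒ L
n=6: can move to 5, which is L ⇒ W
n=7: can move to 0, which is L ⇒ W
n=8: can move to 0, which is L ⇒ W
n=9: can move to 5, which is L ⇒ W
n=10: can move to 2, which is L ⇒ W
n=11: moves to 10(W), 7(W), 4(W), 3(W); every one is W ⇒ L
n=12: can move to 11, which is L ⇒ W
n=13: can move to 5, which is L ⇒ W
n=14: moves to 13(W), 10(W), 7(W), 6(W); every one is W ⇒ L
n=15: can move to 14, which is L ⇒ W
n=16: moves to 15(W), 12(W), 9(W), 8(W); every one is W ⇒ L
n=17: can move to 16, which is L ⇒ W
n=18: can move to 14, which is L ⇒ W
n=19: can move to 11, which is L ⇒ W
n=20: can move to 16, which is L ⇒ W
n=21: can move to 14, which is L ⇒ W
n=22: can move to 14, which is L ⇒ W
n=23: can move to 16, which is L ⇒ W
n=24: can move to 16, which is L ⇒ W
n=25: moves to 24(W), 21(W), 18(W), 17(W); every one is W ⇒ L
n=26: can move to 25, which is L ⇒ W
n=27: moves to 26(W), 23(W), 20(W), 19(W); every one is W ⇒ L
n=28: can move to 27, which is L ⇒ W
n=29: can move to 25, which is L ⇒ W
n=30: moves to 29(W), 26(W), 23(W), 22(W); every one is W ⇒ L
L entries with 0 ≤ n ≤ 30: n = 0, 2, 5, 11, 14, 16, 25, 27, 30; that makes 9.

9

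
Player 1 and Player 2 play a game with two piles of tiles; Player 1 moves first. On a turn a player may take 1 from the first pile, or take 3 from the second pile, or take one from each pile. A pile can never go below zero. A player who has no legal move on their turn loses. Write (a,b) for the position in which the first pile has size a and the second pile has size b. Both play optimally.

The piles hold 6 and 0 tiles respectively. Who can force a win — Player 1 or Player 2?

Player 2 wins.

Use the standard recursion: the mover loses at a terminal position; elsewhere, the mover wins exactly when some move hands the opponent an L position.
No move ever increases a pile, so every position that can arise here has a ≤ 6 and b ≤ 0; it is enough to label the cells with 0 ≤ a ≤ 6 and 0 ≤ b ≤ 0.
Every move lowers a or b (never raises either), so fill the grid row by row in increasing a, and left to right within a row: each cell's successors are then already labelled.
      b=0
a=0:    L
a=1:    W
a=2:    L
a=3:    W
a=4:    L
a=5:    W
a=6:    L
Cells with no legal move (terminal, hence L): (0,0).
The remaining L cells, each justified by listing all of its moves:
(2,0): the only move is to (1,0)(W), a W ⇒ L
(4,0): the only move is to (3,0)(W), a W ⇒ L
(6,0): the only move is to (5,0)(W), a W ⇒ L
Every other cell has at least one move into one of the L cells above, so it is W.
The starting position (6,0) is L: whatever Player 1 does, the opponent receives a W position.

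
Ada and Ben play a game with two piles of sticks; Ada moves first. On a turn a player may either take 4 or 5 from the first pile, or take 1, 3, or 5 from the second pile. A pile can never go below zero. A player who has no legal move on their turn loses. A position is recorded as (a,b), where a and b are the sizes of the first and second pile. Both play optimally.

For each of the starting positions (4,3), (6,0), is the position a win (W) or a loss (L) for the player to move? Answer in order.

(4,3): L, (6,0): W

Classify positions by backward induction: terminal positions (no move available) are L. From any other position, the mover wins iff some move reaches an L.
No move ever increases a pile, so every position that can arise here has a ≤ 6 and b ≤ 3; it is enough to label the cells with 0 ≤ a ≤ 6 and 0 ≤ b ≤ 3.
Every move lowers a or b (never raises either), so fill the grid row by row in increasing a, and left to right within a row: each cell's successors are then already labelled.
      b=0  b=1  b=2  b=3
a=0:    L    W    L    W
a=1:    L    W    L    W
a=2:    L    W    L    W
a=3:    L    W    L    W
a=4:    W    L    W    L
a=5:    W    L    W    L
a=6:    W    L    W    L
Cells with no legal move (terminal, hence L): (0,0), (1,0), (2,0), (3,0).
The remaining L cells, each justified by listing all of its moves:
(0,2): →(0,1)(W) only, which is W, so L
(1,2): →(1,1)(W) only, which is W, so L
(2,2): →(2,1)(W) only, which is W, so L
(3,2): →(3,1)(W) only, which is W, so L
(4,1): →(0,1)(W), (4,0)(W) — all W, so L
(4,3): →(0,3)(W), (4,2)(W), (4,0)(W) — all W, so L
(5,1): →(1,1)(W), (0,1)(W), (5,0)(W) — all W, so L
(5,3): →(1,3)(W), (0,3)(W), (5,2)(W), (5,0)(W) — all W, so L
(6,1): →(2,1)(W), (1,1)(W), (6,0)(W) — all W, so L
(6,3): →(2,3)(W), (1,3)(W), (6,2)(W), (6,0)(W) — all W, so L
Every other cell has at least one move into one of the L cells above, so it is W.
(4,3): one of the L cells justified above, so L
(6,0): the move to (2,0) reaches an L cell, so W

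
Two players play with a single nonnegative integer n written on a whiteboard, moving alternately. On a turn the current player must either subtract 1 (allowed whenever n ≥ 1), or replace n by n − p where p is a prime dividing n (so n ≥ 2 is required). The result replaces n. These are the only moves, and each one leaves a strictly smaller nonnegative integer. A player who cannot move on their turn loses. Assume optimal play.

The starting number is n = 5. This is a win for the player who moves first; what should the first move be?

Move to 0.

Compute win/loss labels from the base case upward. A position with no move is L. Any other position is W if it can reach an L in one move, else L.
n=0: no move → L
n=1: reaches L-position 0 → W
n=2: reaches L-position 0 → W
n=3: reaches L-position 0 → W
n=4: only reaches 2(W), 3(W), all W → L
n=5: reaches L-position 0 → W
From 5, the L positions reachable in one move are: 0, 4. Any move reaching one of these is winning.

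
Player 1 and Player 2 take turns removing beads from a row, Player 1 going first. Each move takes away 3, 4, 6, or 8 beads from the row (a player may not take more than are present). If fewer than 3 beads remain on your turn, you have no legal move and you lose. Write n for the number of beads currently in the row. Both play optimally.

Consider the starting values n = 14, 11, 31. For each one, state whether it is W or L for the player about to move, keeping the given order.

Classify positions by backward induction: terminal positions (no move available) are L. From any other position, the mover wins iff some move reaches an L.
n=0: no move → L
n=1: no move → L
n=2: no move → L
n=3: can move to 0, which is L ⇒ W
n=4: can move to 1, which is L ⇒ W
n=5: can move to 2, which is L ⇒ W
n=6: can move to 2, which is L ⇒ W
n=7: can move to 1, which is L ⇒ W
n=8: can move to 2, which is L ⇒ W
n=9: can move to 1, which is L ⇒ W
n=10: can move to 2, which is L ⇒ W
n=11: moves to 8(W), 7(W), 5(W), 3(W); every one is W ⇒ L
n=12: moves to 9(W), 8(W), 6(W), 4(W); every one is W ⇒ L
n=13: moves to 10(W), 9(W), 7(W), 5(W); every one is W ⇒ L
n=14: can move to 11, which is L ⇒ W
n=15: can move to 12, which is L ⇒ W
n=16: can move to 13, which is L ⇒ W
n=17: can move to 13, which is L ⇒ W
n=18: can move to 12, which is L ⇒ W
n=19: can move to 13, which is L ⇒ W
n=20: can move to 12, which is L ⇒ W
n=21: can move to 13, which is L ⇒ W
n=22: moves to 19(W), 18(W), 16(W), 14(W); every one is W ⇒ L
n=23: moves to 20(W), 19(W), 17(W), 15(W); every one is W ⇒ L
n=24: moves to 21(W), 20(W), 18(W), 16(W); every one is W ⇒ L
n=25: can move to 22, which is L ⇒ W
n=26: can move to 23, which is L ⇒ W
n=27: can move to 24, which is L ⇒ W
n=28: can move to 24, which is L ⇒ W
n=29: can move to 23, which is L ⇒ W
n=30: can move to 24, which is L ⇒ W
n=31: can move to 23, which is L ⇒ W

14: W, 11: L, 31: W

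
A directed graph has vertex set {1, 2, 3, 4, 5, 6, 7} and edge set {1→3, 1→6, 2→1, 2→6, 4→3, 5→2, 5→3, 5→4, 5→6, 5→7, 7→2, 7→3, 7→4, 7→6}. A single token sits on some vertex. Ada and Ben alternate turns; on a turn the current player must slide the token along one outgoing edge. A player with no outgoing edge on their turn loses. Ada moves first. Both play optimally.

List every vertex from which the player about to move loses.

Build the W/L table. Terminal = L. A non-terminal position is W if it has a move to some L; otherwise it is L.
Every edge goes from a vertex to one that appears earlier in the order 3, 6, 1, 2, 4, 7, 5, so processing vertices in that order labels each vertex after all of its successors.
3: no outgoing edge → L
6: no outgoing edge → L
1: →6(L), so W
2: →6(L), so W
4: →3(L), so W
7: →6(L), so W
5: →6(L), so W
Reading off the rows marked L gives the requested list; there are 2 such vertices.

3, 6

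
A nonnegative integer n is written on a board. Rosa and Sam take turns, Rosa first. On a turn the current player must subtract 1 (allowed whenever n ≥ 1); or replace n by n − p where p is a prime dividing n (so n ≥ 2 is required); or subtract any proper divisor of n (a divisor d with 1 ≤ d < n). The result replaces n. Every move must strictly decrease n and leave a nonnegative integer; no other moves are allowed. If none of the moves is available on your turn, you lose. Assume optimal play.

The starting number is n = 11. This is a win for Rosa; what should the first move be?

Classify positions by backward induction: terminal positions (no move available) are L. From any other position, the mover wins iff some move reaches an L.
n=0: no move → L
n=1: →0(L), so W
n=2: →0(L), so W
n=3: →0(L), so W
n=4: →2(W), 3(W) — all W, so L
n=5: →0(L), so W
n=6: →4(L), so W
n=7: →0(L), so W
n=8: →4(L), so W
n=9: →6(W), 8(W) — all W, so L
n=10: →9(L), so W
n=11: →0(L), so W
From 11, the L positions reachable in one move are: 0.

Move to 0.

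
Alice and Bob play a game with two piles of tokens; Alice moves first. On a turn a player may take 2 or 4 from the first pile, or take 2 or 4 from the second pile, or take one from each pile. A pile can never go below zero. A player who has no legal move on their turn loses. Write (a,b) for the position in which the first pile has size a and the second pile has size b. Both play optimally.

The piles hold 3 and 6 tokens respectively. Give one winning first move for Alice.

Classify positions by backward induction: terminal positions (no move available) are L. From any other position, the mover wins iff some move reaches an L.
No move ever increases a pile, so every position that can arise here has a ≤ 3 and b ≤ 6; it is enough to label the cells with 0 ≤ a ≤ 3 and 0 ≤ b ≤ 6.
Every move lowers a or b (never raises either), so fill the grid row by row in increasing a, and left to right within a row: each cell's successors are then already labelled.
      b=0  b=1  b=2  b=3  b=4  b=5  b=6
a=0:    L    L    W    W    W    W    L
a=1:    L    W    W    L    W    W    L
a=2:    W    W    L    L    W    W    W
a=3:    W    L    L    W    W    W    W
Cells with no legal move (terminal, hence L): (0,0), (0,1), (1,0).
The remaining L cells, each justified by listing all of its moves:
(0,6): L (options (0,4)(W), (0,2)(W) are all W)
(1,3): L (options (1,1)(W), (0,2)(W) are all W)
(1,6): L (options (1,4)(W), (1,2)(W), (0,5)(W) are all W)
(2,2): L (options (0,2)(W), (2,0)(W), (1,1)(W) are all W)
(2,3): L (options (0,3)(W), (2,1)(W), (1,2)(W) are all W)
(3,1): L (options (1,1)(W), (2,0)(W) are all W)
(3,2): L (options (1,2)(W), (3,0)(W), (2,1)(W) are all W)
Every other cell has at least one move into one of the L cells above, so it is W.
From (3,6), the L positions reachable in one move are: (1,6), (3,2). Any move reaching one of these is winning.

Move to (1,6).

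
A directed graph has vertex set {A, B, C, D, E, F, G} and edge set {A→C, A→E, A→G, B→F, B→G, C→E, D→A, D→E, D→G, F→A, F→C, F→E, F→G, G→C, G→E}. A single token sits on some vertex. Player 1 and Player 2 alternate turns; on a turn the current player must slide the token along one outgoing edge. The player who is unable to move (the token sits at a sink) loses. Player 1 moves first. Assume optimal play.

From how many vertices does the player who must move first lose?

2

Positions with no move are L. A position that does have a move is losing for the player to move precisely when every available move leads to a winning position for the opponent. Fill in the labels:
Every edge goes from a vertex to one that appears earlier in the order E, C, G, A, F, D, B, so processing vertices in that order labels each vertex after all of its successors.
E: no outgoing edge → L
C: W (go to E, an L position)
G: W (go to E, an L position)
A: W (go to E, an L position)
F: W (go to E, an L position)
D: W (go to E, an L position)
B: L (options F(W), G(W) are all W)
The L vertices are B, E; that is 2 in all.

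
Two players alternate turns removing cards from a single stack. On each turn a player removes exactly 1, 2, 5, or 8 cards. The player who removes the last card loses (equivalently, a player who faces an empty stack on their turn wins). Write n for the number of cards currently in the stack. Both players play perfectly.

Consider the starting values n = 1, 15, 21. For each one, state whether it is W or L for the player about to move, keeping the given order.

1: L, 15: W, 21: W

Build the W/L table. Terminal = W. A non-terminal position is W if it has a move to some L; otherwise it is L.
n=0: no move; the opponent has just taken the last card and therefore loses → W
n=1: only reaches 0(W), which is W → L
n=2: reaches L-position 1 → W
n=3: reaches L-position 1 → W
n=4: only reaches 3(W), 2(W), all W → L
n=5: reaches L-position 4 → W
n=6: reaches L-position 4 → W
n=7: only reaches 6(W), 5(W), 2(W), all W → L
n=8: reaches L-position 7 → W
n=9: reaches L-position 7 → W
n=10: only reaches 9(W), 8(W), 5(W), 2(W), all W → L
n=11: reaches L-position 10 → W
n=12: reaches L-position 10 → W
n=13: only reaches 12(W), 11(W), 8(W), 5(W), all W → L
n=14: reaches L-position 13 → W
n=15: reaches L-position 13 → W
n=16: only reaches 15(W), 14(W), 11(W), 8(W), all W → L
n=17: reaches L-position 16 → W
n=18: reaches L-position 16 → W
n=19: only reaches 18(W), 17(W), 14(W), 11(W), all W → L
n=20: reaches L-position 19 → W
n=21: reaches L-position 19 → W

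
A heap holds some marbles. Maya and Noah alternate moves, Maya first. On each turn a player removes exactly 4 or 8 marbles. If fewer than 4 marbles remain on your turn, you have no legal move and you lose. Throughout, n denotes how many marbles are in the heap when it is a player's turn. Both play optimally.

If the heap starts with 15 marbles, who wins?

Label each position W (a win for the player to move) or L (a loss). A position with no legal move is L; any other position is W exactly when some move reaches an L, and L when every move reaches a W.
n=0: no move → L
n=1: no move → L
n=2: no move → L
n=3: no move → L
n=4: reaches L-position 0 → W
n=5: reaches L-position 1 → W
n=6: reaches L-position 2 → W
n=7: reaches L-position 3 → W
n=8: reaches L-position 0 → W
n=9: reaches L-position 1 → W
n=10: reaches L-position 2 → W
n=11: reaches L-position 3 → W
n=12: only reaches 8(W), 4(W), all W → L
n=13: only reaches 9(W), 5(W), all W → L
n=14: only reaches 10(W), 6(W), all W → L
n=15: only reaches 11(W), 7(W), all W → L
Every move from 15 reaches a W position, so the mover loses.

Noah wins.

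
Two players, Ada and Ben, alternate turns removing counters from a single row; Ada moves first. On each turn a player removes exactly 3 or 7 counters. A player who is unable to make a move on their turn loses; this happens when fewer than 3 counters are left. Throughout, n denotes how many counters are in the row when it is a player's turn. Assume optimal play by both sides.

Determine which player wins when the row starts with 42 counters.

Ben wins.

Build the W/L table. Terminal = L. A non-terminal position is W if it has a move to some L; otherwise it is L.
n=0: no move → L
n=1: no move → L
n=2: no move → L
n=3: can move to 0, which is L ⇒ W
n=4: can move to 1, which is L ⇒ W
n=5: can move to 2, which is L ⇒ W
n=6: the only move is to 3(W), a W ⇒ L
n=7: can move to 0, which is L ⇒ W
n=8: can move to 1, which is L ⇒ W
n=9: can move to 6, which is L ⇒ W
n=10: moves to 7(W), 3(W); every one is W ⇒ L
n=11: moves to 8(W), 4(W); every one is W ⇒ L
n=12: moves to 9(W), 5(W); every one is W ⇒ L
n=13: can move to 10, which is L ⇒ W
n=14: can move to 11, which is L ⇒ W
n=15: can move to 12, which is L ⇒ W
n=16: moves to 13(W), 9(W); every one is W ⇒ L
n=17: can move to 10, which is L ⇒ W
n=18: can move to 11, which is L ⇒ W
n=19: can move to 16, which is L ⇒ W
n=20: moves to 17(W), 13(W); every one is W ⇒ L
n=21: moves to 18(W), 14(W); every one is W ⇒ L
n=22: moves to 19(W), 15(W); every one is W ⇒ L
n=23: can move to 20, which is L ⇒ W
n=24: can move to 21, which is L ⇒ W
n=25: can move to 22, which is L ⇒ W
n=26: moves to 23(W), 19(W); every one is W ⇒ L
n=27: can move to 20, which is L ⇒ W
n=28: can move to 21, which is L ⇒ W
n=29: can move to 26, which is L ⇒ W
n=30: moves to 27(W), 23(W); every one is W ⇒ L
n=31: moves to 28(W), 24(W); every one is W ⇒ L
n=32: moves to 29(W), 25(W); every one is W ⇒ L
n=33: can move to 30, which is L ⇒ W
n=34: can move to 31, which is L ⇒ W
n=35: can move to 32, which is L ⇒ W
n=36: moves to 33(W), 29(W); every one is W ⇒ L
n=37: can move to 30, which is L ⇒ W
n=38: can move to 31, which is L ⇒ W
n=39: can move to 36, which is L ⇒ W
n=40: moves to 37(W), 33(W); every one is W ⇒ L
n=41: moves to 38(W), 34(W); every one is W ⇒ L
n=42: moves to 39(W), 35(W); every one is W ⇒ L
Every move from 42 reaches a W position, so the mover loses.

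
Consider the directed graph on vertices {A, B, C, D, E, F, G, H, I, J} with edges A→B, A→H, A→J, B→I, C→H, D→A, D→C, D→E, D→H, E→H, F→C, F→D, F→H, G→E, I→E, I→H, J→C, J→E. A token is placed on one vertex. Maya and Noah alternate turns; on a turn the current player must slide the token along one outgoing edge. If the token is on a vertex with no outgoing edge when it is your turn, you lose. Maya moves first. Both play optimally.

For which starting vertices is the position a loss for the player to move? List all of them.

B, G, H, J

Label each position W (a win for the player to move) or L (a loss). A position with no legal move is L; any other position is W exactly when some move reaches an L, and L when every move reaches a W.
Every edge goes from a vertex to one that appears earlier in the order H, C, E, I, B, J, A, D, F, G, so processing vertices in that order labels each vertex after all of its successors.
H: no outgoing edge → L
C: reaches L-position H → W
E: reaches L-position H → W
I: reaches L-position H → W
B: only reaches I(W), which is W → L
J: only reaches E(W), C(W), all W → L
A: reaches L-position J → W
D: reaches L-position H → W
F: reaches L-position H → W
G: only reaches E(W), which is W → L
The losing starting vertices are exactly the entries labelled L in this table (4 of them).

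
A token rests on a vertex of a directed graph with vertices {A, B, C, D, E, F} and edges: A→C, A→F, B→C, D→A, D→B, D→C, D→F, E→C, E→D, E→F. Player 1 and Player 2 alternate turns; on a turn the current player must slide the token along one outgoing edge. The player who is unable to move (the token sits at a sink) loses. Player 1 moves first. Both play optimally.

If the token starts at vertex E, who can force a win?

Player 1 wins.

Use the standard recursion: the mover loses at a terminal position; elsewhere, the mover wins exactly when some move hands the opponent an L position.
Every edge goes from a vertex to one that appears earlier in the order C, F, A, B, D, E, so processing vertices in that order labels each vertex after all of its successors.
C: no outgoing edge → L
F: no outgoing edge → L
A: reaches L-position F → W
B: reaches L-position C → W
D: reaches L-position F → W
E: reaches L-position F → W
From E Player 1 can move to F, reaching an L position.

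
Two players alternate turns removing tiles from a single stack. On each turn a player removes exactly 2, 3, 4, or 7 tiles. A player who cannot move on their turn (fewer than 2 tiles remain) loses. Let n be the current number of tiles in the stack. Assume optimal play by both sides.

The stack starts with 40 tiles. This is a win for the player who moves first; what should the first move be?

Remove 7, leaving 33.

Use the standard recursion: the mover loses at a terminal position; elsewhere, the mover wins exactly when some move hands the opponent an L position.
n=0: no move → L
n=1: no move → L
n=2: can move to 0, which is L ⇒ W
n=3: can move to 1, which is L ⇒ W
n=4: can move to 1, which is L ⇒ W
n=5: can move to 1, which is L ⇒ W
n=6: moves to 4(W), 3(W), 2(W); every one is W ⇒ L
n=7: can move to 0, which is L ⇒ W
n=8: can move to 6, which is L ⇒ W
n=9: can move to 6, which is L ⇒ W
n=10: can move to 6, which is L ⇒ W
n=11: moves to 9(W), 8(W), 7(W), 4(W); every one is W ⇒ L
n=12: moves to 10(W), 9(W), 8(W), 5(W); every one is W ⇒ L
n=13: can move to 11, which is L ⇒ W
n=14: can move to 12, which is L ⇒ W
n=15: can move to 12, which is L ⇒ W
n=16: can move to 12, which is L ⇒ W
n=17: moves to 15(W), 14(W), 13(W), 10(W); every one is W ⇒ L
n=18: can move to 11, which is L ⇒ W
n=19: can move to 17, which is L ⇒ W
n=20: can move to 17, which is L ⇒ W
n=21: can move to 17, which is L ⇒ W
n=22: moves to 20(W), 19(W), 18(W), 15(W); every one is W ⇒ L
n=23: moves to 21(W), 20(W), 19(W), 16(W); every one is W ⇒ L
n=24: can move to 22, which is L ⇒ W
n=25: can move to 23, which is L ⇒ W
n=26: can move to 23, which is L ⇒ W
n=27: can move to 23, which is L ⇒ W
n=28: moves to 26(W), 25(W), 24(W), 21(W); every one is W ⇒ L
n=29: can move to 22, which is L ⇒ W
n=30: can move to 28, which is L ⇒ W
n=31: can move to 28, which is L ⇒ W
n=32: can move to 28, which is L ⇒ W
n=33: moves to 31(W), 30(W), 29(W), 26(W); every one is W ⇒ L
n=34: moves to 32(W), 31(W), 30(W), 27(W); every one is W ⇒ L
n=35: can move to 33, which is L ⇒ W
n=36: can move to 34, which is L ⇒ W
n=37: can move to 34, which is L ⇒ W
n=38: can move to 34, which is L ⇒ W
n=39: moves to 37(W), 36(W), 35(W), 32(W); every one is W ⇒ L
n=40: can move to 33, which is L ⇒ W
From 40, the L positions reachable in one move are: 33.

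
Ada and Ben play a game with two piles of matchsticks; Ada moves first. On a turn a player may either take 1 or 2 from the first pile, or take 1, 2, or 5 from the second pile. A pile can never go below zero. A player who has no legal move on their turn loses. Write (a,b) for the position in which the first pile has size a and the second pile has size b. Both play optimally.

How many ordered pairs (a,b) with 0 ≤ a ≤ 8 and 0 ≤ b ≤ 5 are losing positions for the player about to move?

18

Classify positions by backward induction: terminal positions (no move available) are L. From any other position, the mover wins iff some move reaches an L.
Every move lowers a or b (never raises either), so fill the grid row by row in increasing a, and left to right within a row: each cell's successors are then already labelled.
      b=0  b=1  b=2  b=3  b=4  b=5
a=0:    L    W    W    L    W    W
a=1:    W    L    W    W    L    W
a=2:    W    W    L    W    W    L
a=3:    L    W    W    L    W    W
a=4:    W    L    W    W    L    W
a=5:    W    W    L    W    W    L
a=6:    L    W    W    L    W    W
a=7:    W    L    W    W    L    W
a=8:    W    W    L    W    W    L
Cells with no legal move (terminal, hence L): (0,0).
The remaining L cells, each justified by listing all of its moves:
(0,3): only reaches (0,2)(W), (0,1)(W), all W → L
(1,1): only reaches (0,1)(W), (1,0)(W), all W → L
(1,4): only reaches (0,4)(W), (1,3)(W), (1,2)(W), all W → L
(2,2): only reaches (1,2)(W), (0,2)(W), (2,1)(W), (2,0)(W), all W → L
(2,5): only reaches (1,5)(W), (0,5)(W), (2,4)(W), (2,3)(W), (2,0)(W), all W → L
(3,0): only reaches (2,0)(W), (1,0)(W), all W → L
(3,3): only reaches (2,3)(W), (1,3)(W), (3,2)(W), (3,1)(W), all W → L
(4,1): only reaches (3,1)(W), (2,1)(W), (4,0)(W), all W → L
(4,4): only reaches (3,4)(W), (2,4)(W), (4,3)(W), (4,2)(W), all W → L
(5,2): only reaches (4,2)(W), (3,2)(W), (5,1)(W), (5,0)(W), all W → L
(5,5): only reaches (4,5)(W), (3,5)(W), (5,4)(W), (5,3)(W), (5,0)(W), all W → L
(6,0): only reaches (5,0)(W), (4,0)(W), all W → L
(6,3): only reaches (5,3)(W), (4,3)(W), (6,2)(W), (6,1)(W), all W → L
(7,1): only reaches (6,1)(W), (5,1)(W), (7,0)(W), all W → L
(7,4): only reaches (6,4)(W), (5,4)(W), (7,3)(W), (7,2)(W), all W → L
(8,2): only reaches (7,2)(W), (6,2)(W), (8,1)(W), (8,0)(W), all W → L
(8,5): only reaches (7,5)(W), (6,5)(W), (8,4)(W), (8,3)(W), (8,0)(W), all W → L
Every other cell has at least one move into one of the L cells above, so it is W.
L cells per row: a=0: 2, a=1: 2, a=2: 2, a=3: 2, a=4: 2, a=5: 2, a=6: 2, a=7: 2, a=8: 2; total 18.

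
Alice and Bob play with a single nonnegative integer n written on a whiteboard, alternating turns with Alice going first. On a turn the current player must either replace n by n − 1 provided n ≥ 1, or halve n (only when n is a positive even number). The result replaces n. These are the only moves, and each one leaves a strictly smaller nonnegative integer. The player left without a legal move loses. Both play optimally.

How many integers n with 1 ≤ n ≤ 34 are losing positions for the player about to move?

Compute win/loss labels from the base case upward. A position with no move is L. Any other position is W if it can reach an L in one move, else L.
n=0: no move → L
n=1: reaches L-position 0 → W
n=2: only reaches 1(W), which is W → L
n=3: reaches L-position 2 → W
n=4: reaches L-position 2 → W
n=5: only reaches 4(W), which is W → L
n=6: reaches L-position 5 → W
n=7: only reaches 6(W), which is W → L
n=8: reaches L-position 7 → W
n=9: only reaches 8(W), which is W → L
n=10: reaches L-position 5 → W
n=11: only reaches 10(W), which is W → L
n=12: reaches L-position 11 → W
n=13: only reaches 12(W), which is W → L
n=14: reaches L-position 7 → W
n=15: only reaches 14(W), which is W → L
n=16: reaches L-position 15 → W
n=17: only reaches 16(W), which is W → L
n=18: reaches L-position 9 → W
n=19: only reaches 18(W), which is W → L
n=20: reaches L-position 19 → W
n=21: only reaches 20(W), which is W → L
n=22: reaches L-position 11 → W
n=23: only reaches 22(W), which is W → L
n=24: reaches L-position 23 → W
n=25: only reaches 24(W), which is W → L
n=26: reaches L-position 13 → W
n=27: only reaches 26(W), which is W → L
n=28: reaches L-position 27 → W
n=29: only reaches 28(W), which is W → L
n=30: reaches L-position 15 → W
n=31: only reaches 30(W), which is W → L
n=32: reaches L-position 31 → W
n=33: only reaches 32(W), which is W → L
n=34: reaches L-position 17 → W
L entries with 1 ≤ n ≤ 34 (n=0 is outside the asked range and is not counted): n = 2, 5, 7, 9, 11, 13, 15, 17, 19, 21, 23, 25, 27, 29, 31, 33; that makes 16.

16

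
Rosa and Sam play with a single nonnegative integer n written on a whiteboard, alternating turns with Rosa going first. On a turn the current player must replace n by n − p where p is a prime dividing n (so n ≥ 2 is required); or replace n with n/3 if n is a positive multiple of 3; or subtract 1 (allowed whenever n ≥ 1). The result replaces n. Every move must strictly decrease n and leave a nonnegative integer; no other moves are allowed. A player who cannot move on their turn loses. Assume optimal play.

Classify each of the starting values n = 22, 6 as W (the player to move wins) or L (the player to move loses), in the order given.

Work bottom-up. With no move the player to move loses. Otherwise the position is W if at least one move leads to an L position for the opponent, and L if every move leads to a W.
n=0: no move → L
n=1: reaches L-position 0 → W
n=2: reaches L-position 0 → W
n=3: reaches L-position 0 → W
n=4: only reaches 2(W), 3(W), all W → L
n=5: reaches L-position 0 → W
n=6: reaches L-position 4 → W
n=7: reaches L-position 0 → W
n=8: only reaches 6(W), 7(W), all W → L
n=9: reaches L-position 8 → W
n=10: reaches L-position 8 → W
n=11: reaches L-position 0 → W
n=12: reaches L-position 4 → W
n=13: reaches L-position 0 → W
n=14: only reaches 7(W), 12(W), 13(W), all W → L
n=15: reaches L-position 14 → W
n=16: reaches L-position 14 → W
n=17: reaches L-position 0 → W
n=18: only reaches 6(W), 15(W), 16(W), 17(W), all W → L
n=19: reaches L-position 0 → W
n=20: reaches L-position 18 → W
n=21: reaches L-position 14 → W
n=22: only reaches 11(W), 20(W), 21(W), all W → L

22: L, 6: W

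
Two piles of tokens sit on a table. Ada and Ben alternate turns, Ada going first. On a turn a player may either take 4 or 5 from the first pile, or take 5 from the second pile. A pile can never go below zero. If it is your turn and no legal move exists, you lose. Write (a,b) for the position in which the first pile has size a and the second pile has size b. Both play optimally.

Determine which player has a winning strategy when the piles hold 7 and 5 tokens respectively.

Ben wins.

Use the standard recursion: the mover loses at a terminal position; elsewhere, the mover wins exactly when some move hands the opponent an L position.
No move ever increases a pile, so every position that can arise here has a ≤ 7 and b ≤ 5; it is enough to label the cells with 0 ≤ a ≤ 7 and 0 ≤ b ≤ 5.
Every move lowers a or b (never raises either), so fill the grid row by row in increasing a, and left to right within a row: each cell's successors are then already labelled.
      b=0  b=1  b=2  b=3  b=4  b=5
a=0:    L    L    L    L    L    W
a=1:    L    L    L    L    L    W
a=2:    L    L    L    L    L    W
a=3:    L    L    L    L    L    W
a=4:    W    W    W    W    W    L
a=5:    W    W    W    W    W    L
a=6:    W    W    W    W    W    L
a=7:    W    W    W    W    W    L
Cells with no legal move (terminal, hence L): (0,0), (0,1), (0,2), (0,3), (0,4), (1,0), (1,1), (1,2), (1,3), (1,4), (2,0), (2,1), (2,2), (2,3), (2,4), (3,0), (3,1), (3,2), (3,3), (3,4).
The remaining L cells, each justified by listing all of its moves:
(4,5): moves to (0,5)(W), (4,0)(W); every one is W ⇒ L
(5,5): moves to (1,5)(W), (0,5)(W), (5,0)(W); every one is W ⇒ L
(6,5): moves to (2,5)(W), (1,5)(W), (6,0)(W); every one is W ⇒ L
(7,5): moves to (3,5)(W), (2,5)(W), (7,0)(W); every one is W ⇒ L
Every other cell has at least one move into one of the L cells above, so it is W.
Every move from (7,5) reaches a W position, so the mover loses.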